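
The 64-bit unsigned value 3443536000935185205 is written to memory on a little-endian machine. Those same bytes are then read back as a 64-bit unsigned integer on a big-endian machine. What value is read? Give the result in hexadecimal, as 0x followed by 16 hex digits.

0x35CB028BBFE5C92F

3443536000935185205 in 64-bit hexadecimal is 0x2FC9E5BF8B02CB35.
Stored little-endian, the bytes at ascending addresses are 35 CB 02 8B BF E5 C9 2F.
Read back as big-endian, the last byte is least significant, giving 0x35CB028BBFE5C92F.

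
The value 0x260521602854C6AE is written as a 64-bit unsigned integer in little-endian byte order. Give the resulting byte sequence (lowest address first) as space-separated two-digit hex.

Split into bytes (most-significant first): 26 05 21 60 28 54 C6 AE.
Little-endian: lowest address holds the least-significant byte.
So at ascending addresses the bytes are AE C6 54 28 60 21 05 26.

AE C6 54 28 60 21 05 26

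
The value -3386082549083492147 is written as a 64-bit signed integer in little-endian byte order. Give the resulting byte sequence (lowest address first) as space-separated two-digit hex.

CD B0 BA A1 DC 37 02 D1

Two's complement of -3386082549083492147 in 64 bits: 3386082549083492147 = 0x2EFDC8235E454F33; invert → 0xD10237DCA1BAB0CC; add 1 → 0xD10237DCA1BAB0CD.
Split into bytes (most-significant first): D1 02 37 DC A1 BA B0 CD.
Little-endian stores the least-significant byte at the lowest address.
So at ascending addresses the bytes are CD B0 BA A1 DC 37 02 D1.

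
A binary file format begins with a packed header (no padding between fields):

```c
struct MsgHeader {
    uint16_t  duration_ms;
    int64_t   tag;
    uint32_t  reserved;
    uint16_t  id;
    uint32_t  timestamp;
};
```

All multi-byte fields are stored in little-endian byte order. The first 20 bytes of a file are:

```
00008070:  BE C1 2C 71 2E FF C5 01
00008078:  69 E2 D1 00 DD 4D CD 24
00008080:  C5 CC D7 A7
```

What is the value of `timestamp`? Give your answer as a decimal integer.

2815937733

`timestamp` follows `duration_ms` (2 B), `tag` (8 B), `reserved` (4 B), `id` (2 B), so it starts at offset 2 + 8 + 4 + 2 = 16 and occupies 4 bytes.
Bytes at offsets 16..19: C5 CC D7 A7.
Little-endian: lowest address holds the least-significant byte.
Reassemble most-significant byte first: A7 D7 CC C5 → 0xA7D7CCC5.
0xA7D7CCC5 = 2815937733.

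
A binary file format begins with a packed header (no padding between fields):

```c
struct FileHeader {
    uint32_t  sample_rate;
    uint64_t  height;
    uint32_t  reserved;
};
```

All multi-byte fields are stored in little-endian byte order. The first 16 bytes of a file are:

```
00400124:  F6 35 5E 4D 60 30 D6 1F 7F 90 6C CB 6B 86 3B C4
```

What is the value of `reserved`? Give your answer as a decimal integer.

`reserved` follows `sample_rate` (4 B), `height` (8 B), so it starts at offset 4 + 8 = 12 and occupies 4 bytes.
Bytes at offsets 12..15: 6B 86 3B C4.
In little-endian order the low byte comes first in memory.
Reassemble most-significant byte first: C4 3B 86 6B → 0xC43B866B.
0xC43B866B = 3292235371.

3292235371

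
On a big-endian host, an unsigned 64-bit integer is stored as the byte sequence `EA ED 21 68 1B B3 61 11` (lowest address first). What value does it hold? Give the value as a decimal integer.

16928223305380618513

In big-endian order the high byte comes first in memory.
The bytes are already most-significant first: 0xEAED21681BB36111.
0xEAED21681BB36111 = 16928223305380618513.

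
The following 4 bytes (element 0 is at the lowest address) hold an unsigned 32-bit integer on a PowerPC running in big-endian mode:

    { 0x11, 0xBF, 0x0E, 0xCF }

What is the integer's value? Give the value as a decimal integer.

Big-endian stores the most-significant byte at the lowest address.
The bytes are already most-significant first: 0x11BF0ECF.
0x11BF0ECF = 297733839.

297733839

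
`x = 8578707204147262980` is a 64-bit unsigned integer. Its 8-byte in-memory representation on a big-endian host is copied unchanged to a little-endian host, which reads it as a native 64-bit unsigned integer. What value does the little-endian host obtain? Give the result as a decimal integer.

303509257388559735

8578707204147262980 in 64-bit hexadecimal is 0x770DB0C00F483604.
Stored big-endian, the bytes at ascending addresses are 77 0D B0 C0 0F 48 36 04.
Read back as little-endian, the first byte is least significant, giving 0x0436480FC0B00D77.
0x0436480FC0B00D77 = 303509257388559735.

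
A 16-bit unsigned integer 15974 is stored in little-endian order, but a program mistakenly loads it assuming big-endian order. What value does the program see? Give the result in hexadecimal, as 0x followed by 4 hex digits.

15974 in 16-bit hexadecimal is 0x3E66.
Stored little-endian, the bytes at ascending addresses are 66 3E.
Read back as big-endian, the last byte is least significant, giving 0x663E.

0x663E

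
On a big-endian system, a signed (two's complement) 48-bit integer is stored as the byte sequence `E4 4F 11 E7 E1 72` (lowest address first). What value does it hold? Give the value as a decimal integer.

-30446722752142

In big-endian order the high byte comes first in memory.
The bytes are already most-significant first: 0xE44F11E7E172.
Top bit is set, so as a signed 48-bit value this is 0xE44F11E7E172 − 2^48 = -30446722752142.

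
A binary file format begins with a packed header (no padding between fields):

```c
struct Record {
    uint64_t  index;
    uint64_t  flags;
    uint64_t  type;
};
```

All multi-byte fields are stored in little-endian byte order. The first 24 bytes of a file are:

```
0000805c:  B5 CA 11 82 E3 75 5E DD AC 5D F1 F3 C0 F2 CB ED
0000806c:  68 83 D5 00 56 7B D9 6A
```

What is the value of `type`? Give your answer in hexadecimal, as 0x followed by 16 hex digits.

`type` follows `index` (8 B), `flags` (8 B), so it starts at offset 8 + 8 = 16 and occupies 8 bytes.
Bytes at offsets 16..23: 68 83 D5 00 56 7B D9 6A.
In little-endian order the low byte comes first in memory.
Reassemble most-significant byte first: 6A D9 7B 56 00 D5 83 68 → 0x6AD97B5600D58368.

0x6AD97B5600D58368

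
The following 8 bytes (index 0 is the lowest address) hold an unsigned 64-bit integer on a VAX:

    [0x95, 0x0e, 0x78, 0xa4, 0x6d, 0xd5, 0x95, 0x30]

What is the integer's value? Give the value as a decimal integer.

3500938952237911701

In little-endian order the low byte comes first in memory.
Reassemble most-significant byte first: 30 95 D5 6D A4 78 0E 95 → 0x3095D56DA4780E95.
0x3095D56DA4780E95 = 3500938952237911701.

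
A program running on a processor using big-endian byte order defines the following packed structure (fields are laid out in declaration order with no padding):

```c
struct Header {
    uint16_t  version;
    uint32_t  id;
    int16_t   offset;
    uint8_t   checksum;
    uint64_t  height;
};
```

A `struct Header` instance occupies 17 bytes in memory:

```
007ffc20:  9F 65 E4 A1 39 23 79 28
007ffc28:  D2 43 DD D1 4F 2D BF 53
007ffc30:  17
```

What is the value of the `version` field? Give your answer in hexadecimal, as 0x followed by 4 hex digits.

0x9F65

`version` is the first field, at byte offset 0, occupying 2 bytes.
Bytes at offsets 0..1: 9F 65.
Big-endian stores the most-significant byte at the lowest address.
The bytes are already most-significant first: 0x9F65.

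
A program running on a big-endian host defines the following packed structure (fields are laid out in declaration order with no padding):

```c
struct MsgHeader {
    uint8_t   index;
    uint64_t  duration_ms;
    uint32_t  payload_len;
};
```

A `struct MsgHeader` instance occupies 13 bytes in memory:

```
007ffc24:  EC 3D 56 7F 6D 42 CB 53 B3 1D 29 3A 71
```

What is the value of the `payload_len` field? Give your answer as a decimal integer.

`payload_len` follows `index` (1 B), `duration_ms` (8 B), so it starts at offset 1 + 8 = 9 and occupies 4 bytes.
Bytes at offsets 9..12: 1D 29 3A 71.
Big-endian stores the most-significant byte at the lowest address.
The bytes are already most-significant first: 0x1D293A71.
0x1D293A71 = 489241201.

489241201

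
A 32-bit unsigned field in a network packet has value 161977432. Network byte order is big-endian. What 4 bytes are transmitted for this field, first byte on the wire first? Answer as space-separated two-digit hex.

161977432 in hexadecimal, padded to 32 bits, is 0x09A79458.
Split into bytes (most-significant first): 09 A7 94 58.
Big-endian: lowest address holds the most-significant byte.
So the memory order matches the most-significant-first order: 09 A7 94 58.

09 A7 94 58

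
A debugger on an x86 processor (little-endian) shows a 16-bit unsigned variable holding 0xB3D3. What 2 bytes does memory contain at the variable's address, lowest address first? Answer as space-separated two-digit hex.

D3 B3

Split into bytes (most-significant first): B3 D3.
In little-endian order the low byte comes first in memory.
So at ascending addresses the bytes are D3 B3.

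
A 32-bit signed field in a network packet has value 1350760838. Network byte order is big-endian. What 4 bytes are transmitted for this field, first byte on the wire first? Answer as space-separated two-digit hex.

1350760838 in hexadecimal, padded to 32 bits, is 0x5082F986.
Split into bytes (most-significant first): 50 82 F9 86.
Big-endian: lowest address holds the most-significant byte.
So the memory order matches the most-significant-first order: 50 82 F9 86.

50 82 F9 86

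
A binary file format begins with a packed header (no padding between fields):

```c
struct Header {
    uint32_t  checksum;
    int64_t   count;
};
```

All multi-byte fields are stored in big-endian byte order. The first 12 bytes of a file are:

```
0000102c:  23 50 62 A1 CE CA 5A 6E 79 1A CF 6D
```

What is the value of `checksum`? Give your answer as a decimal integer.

592470689

`checksum` is the first field, at byte offset 0, occupying 4 bytes.
Bytes at offsets 0..3: 23 50 62 A1.
In big-endian order the high byte comes first in memory.
The bytes are already most-significant first: 0x235062A1.
0x235062A1 = 592470689.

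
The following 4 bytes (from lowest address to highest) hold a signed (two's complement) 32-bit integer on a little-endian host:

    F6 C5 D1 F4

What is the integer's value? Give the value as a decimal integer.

Little-endian stores the least-significant byte at the lowest address.
Reassemble most-significant byte first: F4 D1 C5 F6 → 0xF4D1C5F6.
Top bit is set, so as a signed 32-bit value this is 0xF4D1C5F6 − 2^32 = -187578890.

-187578890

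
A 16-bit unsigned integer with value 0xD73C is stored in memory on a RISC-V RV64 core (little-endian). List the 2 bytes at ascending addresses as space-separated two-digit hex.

3C D7

Split into bytes (most-significant first): D7 3C.
In little-endian order the low byte comes first in memory.
So at ascending addresses the bytes are 3C D7.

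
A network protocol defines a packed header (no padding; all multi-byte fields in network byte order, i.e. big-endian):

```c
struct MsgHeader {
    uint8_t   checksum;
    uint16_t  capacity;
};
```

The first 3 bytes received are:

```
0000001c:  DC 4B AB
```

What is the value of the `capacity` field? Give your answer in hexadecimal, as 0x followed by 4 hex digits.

`capacity` follows `checksum` (1 byte), so it starts at byte offset 1 and occupies 2 bytes.
Bytes at offsets 1..2: 4B AB.
Big-endian stores the most-significant byte at the lowest address.
The bytes are already most-significant first: 0x4BAB.

0x4BAB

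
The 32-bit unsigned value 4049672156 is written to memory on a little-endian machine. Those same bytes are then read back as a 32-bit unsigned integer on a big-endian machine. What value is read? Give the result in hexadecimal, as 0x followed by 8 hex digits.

4049672156 in 32-bit hexadecimal is 0xF16117DC.
Stored little-endian, the bytes at ascending addresses are DC 17 61 F1.
Read back as big-endian, the last byte is least significant, giving 0xDC1761F1.

0xDC1761F1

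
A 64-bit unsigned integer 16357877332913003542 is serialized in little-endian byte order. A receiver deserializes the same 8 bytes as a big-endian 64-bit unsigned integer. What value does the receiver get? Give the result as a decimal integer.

16357877332913003542 in 64-bit hexadecimal is 0xE302DAC43BB19C16.
Stored little-endian, the bytes at ascending addresses are 16 9C B1 3B C4 DA 02 E3.
Read back as big-endian, the last byte is least significant, giving 0x169CB13BC4DA02E3.
0x169CB13BC4DA02E3 = 1629372035465085667.

1629372035465085667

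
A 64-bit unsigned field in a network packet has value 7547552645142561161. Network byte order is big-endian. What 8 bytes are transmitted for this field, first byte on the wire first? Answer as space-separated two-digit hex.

68 BE 4B 24 61 48 41 89

7547552645142561161 in hexadecimal, padded to 64 bits, is 0x68BE4B2461484189.
Split into bytes (most-significant first): 68 BE 4B 24 61 48 41 89.
Big-endian stores the most-significant byte at the lowest address.
So the memory order matches the most-significant-first order: 68 BE 4B 24 61 48 41 89.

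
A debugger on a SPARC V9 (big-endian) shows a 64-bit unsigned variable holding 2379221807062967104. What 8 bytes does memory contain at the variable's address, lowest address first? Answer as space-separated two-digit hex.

21 04 B1 A0 BB D9 E3 40

2379221807062967104 in hexadecimal, padded to 64 bits, is 0x2104B1A0BBD9E340.
Split into bytes (most-significant first): 21 04 B1 A0 BB D9 E3 40.
In big-endian order the high byte comes first in memory.
So the memory order matches the most-significant-first order: 21 04 B1 A0 BB D9 E3 40.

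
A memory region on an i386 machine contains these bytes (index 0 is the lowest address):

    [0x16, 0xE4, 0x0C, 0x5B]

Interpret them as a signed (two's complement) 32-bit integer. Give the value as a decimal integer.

1527571478

Little-endian stores the least-significant byte at the lowest address.
Reassemble most-significant byte first: 5B 0C E4 16 → 0x5B0CE416.
0x5B0CE416 = 1527571478.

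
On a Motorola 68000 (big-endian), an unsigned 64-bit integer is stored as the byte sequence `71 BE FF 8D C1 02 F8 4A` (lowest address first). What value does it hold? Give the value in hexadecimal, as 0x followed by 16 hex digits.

0x71BEFF8DC102F84A

Big-endian: lowest address holds the most-significant byte.
The bytes are already most-significant first: 0x71BEFF8DC102F84A.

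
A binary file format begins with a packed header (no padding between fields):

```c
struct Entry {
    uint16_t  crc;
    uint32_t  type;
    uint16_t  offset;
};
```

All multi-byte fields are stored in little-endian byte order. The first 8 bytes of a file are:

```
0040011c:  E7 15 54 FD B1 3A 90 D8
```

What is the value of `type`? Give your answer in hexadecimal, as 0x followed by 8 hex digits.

`type` follows `crc` (2 bytes), so it starts at byte offset 2 and occupies 4 bytes.
Bytes at offsets 2..5: 54 FD B1 3A.
Little-endian: lowest address holds the least-significant byte.
Reassemble most-significant byte first: 3A B1 FD 54 → 0x3AB1FD54.

0x3AB1FD54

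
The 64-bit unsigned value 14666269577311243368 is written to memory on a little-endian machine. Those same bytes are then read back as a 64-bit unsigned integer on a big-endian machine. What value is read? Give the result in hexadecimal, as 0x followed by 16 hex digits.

0x684CC1AF790E89CB

14666269577311243368 in 64-bit hexadecimal is 0xCB890E79AFC14C68.
Stored little-endian, the bytes at ascending addresses are 68 4C C1 AF 79 0E 89 CB.
Read back as big-endian, the last byte is least significant, giving 0x684CC1AF790E89CB.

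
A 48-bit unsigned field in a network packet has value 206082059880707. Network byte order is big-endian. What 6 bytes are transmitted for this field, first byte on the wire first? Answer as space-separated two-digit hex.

206082059880707 in hexadecimal, padded to 48 bits, is 0xBB6E37F94903.
Split into bytes (most-significant first): BB 6E 37 F9 49 03.
Big-endian stores the most-significant byte at the lowest address.
So the memory order matches the most-significant-first order: BB 6E 37 F9 49 03.

BB 6E 37 F9 49 03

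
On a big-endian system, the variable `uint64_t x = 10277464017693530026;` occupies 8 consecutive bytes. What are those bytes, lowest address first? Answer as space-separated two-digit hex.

8E A0 E3 12 5E 7B 57 AA

10277464017693530026 in hexadecimal, padded to 64 bits, is 0x8EA0E3125E7B57AA.
Split into bytes (most-significant first): 8E A0 E3 12 5E 7B 57 AA.
Big-endian: lowest address holds the most-significant byte.
So the memory order matches the most-significant-first order: 8E A0 E3 12 5E 7B 57 AA.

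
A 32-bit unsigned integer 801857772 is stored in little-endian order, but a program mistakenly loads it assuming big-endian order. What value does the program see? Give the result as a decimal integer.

3965766447

801857772 in 32-bit hexadecimal is 0x2FCB60EC.
Stored little-endian, the bytes at ascending addresses are EC 60 CB 2F.
Read back as big-endian, the last byte is least significant, giving 0xEC60CB2F.
0xEC60CB2F = 3965766447.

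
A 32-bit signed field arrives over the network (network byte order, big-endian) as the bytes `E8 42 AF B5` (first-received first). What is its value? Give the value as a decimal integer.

In big-endian order the high byte comes first in memory.
The bytes are already most-significant first: 0xE842AFB5.
Top bit is set, so as a signed 32-bit value this is 0xE842AFB5 − 2^32 = -398282827.

-398282827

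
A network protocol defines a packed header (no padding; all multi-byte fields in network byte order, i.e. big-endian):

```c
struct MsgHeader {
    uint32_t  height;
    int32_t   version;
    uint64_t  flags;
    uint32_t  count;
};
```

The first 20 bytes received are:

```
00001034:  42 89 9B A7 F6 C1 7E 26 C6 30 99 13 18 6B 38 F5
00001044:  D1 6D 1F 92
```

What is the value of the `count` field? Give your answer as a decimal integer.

3513589650

`count` follows `height` (4 B), `version` (4 B), `flags` (8 B), so it starts at offset 4 + 4 + 8 = 16 and occupies 4 bytes.
Bytes at offsets 16..19: D1 6D 1F 92.
Big-endian: lowest address holds the most-significant byte.
The bytes are already most-significant first: 0xD16D1F92.
0xD16D1F92 = 3513589650.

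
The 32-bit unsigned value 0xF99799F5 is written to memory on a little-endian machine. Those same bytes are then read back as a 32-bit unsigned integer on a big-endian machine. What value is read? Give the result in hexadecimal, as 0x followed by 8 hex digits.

0xF59997F9

Stored little-endian, the bytes at ascending addresses are F5 99 97 F9.
Read back as big-endian, the last byte is least significant, giving 0xF59997F9.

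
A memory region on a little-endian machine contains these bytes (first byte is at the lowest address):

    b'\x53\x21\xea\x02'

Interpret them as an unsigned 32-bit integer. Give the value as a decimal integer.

48898387

Little-endian stores the least-significant byte at the lowest address.
Reassemble most-significant byte first: 02 EA 21 53 → 0x02EA2153.
0x02EA2153 = 48898387.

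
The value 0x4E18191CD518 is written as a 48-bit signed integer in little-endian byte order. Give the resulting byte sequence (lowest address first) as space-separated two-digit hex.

18 D5 1C 19 18 4E

Split into bytes (most-significant first): 4E 18 19 1C D5 18.
Little-endian stores the least-significant byte at the lowest address.
So at ascending addresses the bytes are 18 D5 1C 19 18 4E.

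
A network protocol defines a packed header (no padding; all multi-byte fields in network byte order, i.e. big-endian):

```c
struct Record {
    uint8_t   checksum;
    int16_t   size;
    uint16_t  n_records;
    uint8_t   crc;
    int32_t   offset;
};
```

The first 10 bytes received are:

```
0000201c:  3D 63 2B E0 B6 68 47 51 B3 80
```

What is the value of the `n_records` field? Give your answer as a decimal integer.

57526

`n_records` follows `checksum` (1 B), `size` (2 B), so it starts at offset 1 + 2 = 3 and occupies 2 bytes.
Bytes at offsets 3..4: E0 B6.
Big-endian stores the most-significant byte at the lowest address.
The bytes are already most-significant first: 0xE0B6.
0xE0B6 = 57526.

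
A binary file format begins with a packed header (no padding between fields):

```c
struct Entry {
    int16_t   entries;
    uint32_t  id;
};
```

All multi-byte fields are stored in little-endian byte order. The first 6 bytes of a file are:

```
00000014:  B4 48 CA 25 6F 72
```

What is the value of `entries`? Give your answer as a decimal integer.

`entries` is the first field, at byte offset 0, occupying 2 bytes.
Bytes at offsets 0..1: B4 48.
Little-endian: lowest address holds the least-significant byte.
Reassemble most-significant byte first: 48 B4 → 0x48B4.
0x48B4 = 18612.

18612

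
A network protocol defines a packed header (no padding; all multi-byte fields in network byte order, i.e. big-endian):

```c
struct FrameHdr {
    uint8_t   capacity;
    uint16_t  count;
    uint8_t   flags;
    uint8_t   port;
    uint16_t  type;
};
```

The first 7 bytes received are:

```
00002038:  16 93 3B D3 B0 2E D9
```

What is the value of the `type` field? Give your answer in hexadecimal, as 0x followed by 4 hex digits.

`type` follows `capacity` (1 B), `count` (2 B), `flags` (1 B), `port` (1 B), so it starts at offset 1 + 2 + 1 + 1 = 5 and occupies 2 bytes.
Bytes at offsets 5..6: 2E D9.
Big-endian stores the most-significant byte at the lowest address.
The bytes are already most-significant first: 0x2ED9.

0x2ED9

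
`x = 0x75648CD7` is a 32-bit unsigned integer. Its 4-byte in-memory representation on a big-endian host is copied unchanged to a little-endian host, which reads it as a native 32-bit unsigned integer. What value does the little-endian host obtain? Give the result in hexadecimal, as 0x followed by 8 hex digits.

Stored big-endian, the bytes at ascending addresses are 75 64 8C D7.
Read back as little-endian, the first byte is least significant, giving 0xD78C6475.

0xD78C6475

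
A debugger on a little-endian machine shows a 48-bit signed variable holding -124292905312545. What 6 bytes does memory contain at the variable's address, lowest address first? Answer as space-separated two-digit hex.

DF DE 87 CD F4 8E

Two's complement of -124292905312545 in 48 bits: 124292905312545 = 0x710B32782121; invert → 0x8EF4CD87DEDE; add 1 → 0x8EF4CD87DEDF.
Split into bytes (most-significant first): 8E F4 CD 87 DE DF.
Little-endian: lowest address holds the least-significant byte.
So at ascending addresses the bytes are DF DE 87 CD F4 8E.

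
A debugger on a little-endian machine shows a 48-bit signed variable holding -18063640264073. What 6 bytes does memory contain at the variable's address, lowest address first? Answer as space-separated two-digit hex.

77 82 23 3B 92 EF

Two's complement of -18063640264073 in 48 bits: 18063640264073 = 0x106DC4DC7D89; invert → 0xEF923B238276; add 1 → 0xEF923B238277.
Split into bytes (most-significant first): EF 92 3B 23 82 77.
Little-endian: lowest address holds the least-significant byte.
So at ascending addresses the bytes are 77 82 23 3B 92 EF.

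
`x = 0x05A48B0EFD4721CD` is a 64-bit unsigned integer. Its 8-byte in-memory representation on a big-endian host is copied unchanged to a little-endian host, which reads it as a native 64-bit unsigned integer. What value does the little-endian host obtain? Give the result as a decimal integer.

14781174604203009029

Stored big-endian, the bytes at ascending addresses are 05 A4 8B 0E FD 47 21 CD.
Read back as little-endian, the first byte is least significant, giving 0xCD2147FD0E8BA405.
0xCD2147FD0E8BA405 = 14781174604203009029.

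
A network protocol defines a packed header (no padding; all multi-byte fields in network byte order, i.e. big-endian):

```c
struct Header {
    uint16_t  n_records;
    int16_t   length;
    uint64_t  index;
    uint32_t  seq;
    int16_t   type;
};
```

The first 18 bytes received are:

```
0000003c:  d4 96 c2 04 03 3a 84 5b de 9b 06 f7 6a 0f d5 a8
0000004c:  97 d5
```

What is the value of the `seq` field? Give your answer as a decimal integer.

1779422632

`seq` follows `n_records` (2 B), `length` (2 B), `index` (8 B), so it starts at offset 2 + 2 + 8 = 12 and occupies 4 bytes.
Bytes at offsets 12..15: 6A 0F D5 A8.
Big-endian stores the most-significant byte at the lowest address.
The bytes are already most-significant first: 0x6A0FD5A8.
0x6A0FD5A8 = 1779422632.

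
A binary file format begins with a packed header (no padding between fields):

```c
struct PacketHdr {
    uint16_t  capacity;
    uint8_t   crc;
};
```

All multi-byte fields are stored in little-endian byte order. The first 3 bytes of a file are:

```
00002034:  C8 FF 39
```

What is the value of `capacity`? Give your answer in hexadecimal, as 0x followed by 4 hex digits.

`capacity` is the first field, at byte offset 0, occupying 2 bytes.
Bytes at offsets 0..1: C8 FF.
Little-endian: lowest address holds the least-significant byte.
Reassemble most-significant byte first: FF C8 → 0xFFC8.

0xFFC8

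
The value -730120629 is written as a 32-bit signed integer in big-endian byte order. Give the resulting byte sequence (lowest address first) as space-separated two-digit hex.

D4 7B 3E 4B

Two's complement of -730120629 in 32 bits: 730120629 = 0x2B84C1B5; invert → 0xD47B3E4A; add 1 → 0xD47B3E4B.
Split into bytes (most-significant first): D4 7B 3E 4B.
Big-endian: lowest address holds the most-significant byte.
So the memory order matches the most-significant-first order: D4 7B 3E 4B.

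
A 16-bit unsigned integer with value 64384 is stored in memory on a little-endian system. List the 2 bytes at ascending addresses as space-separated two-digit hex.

64384 in hexadecimal, padded to 16 bits, is 0xFB80.
Split into bytes (most-significant first): FB 80.
In little-endian order the low byte comes first in memory.
So at ascending addresses the bytes are 80 FB.

80 FB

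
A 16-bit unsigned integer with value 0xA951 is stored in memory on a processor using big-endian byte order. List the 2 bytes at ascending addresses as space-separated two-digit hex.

A9 51

Split into bytes (most-significant first): A9 51.
Big-endian stores the most-significant byte at the lowest address.
So the memory order matches the most-significant-first order: A9 51.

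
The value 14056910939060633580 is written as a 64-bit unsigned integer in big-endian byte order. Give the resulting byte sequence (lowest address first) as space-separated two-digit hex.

14056910939060633580 in hexadecimal, padded to 64 bits, is 0xC3142E05BA02FFEC.
Split into bytes (most-significant first): C3 14 2E 05 BA 02 FF EC.
Big-endian: lowest address holds the most-significant byte.
So the memory order matches the most-significant-first order: C3 14 2E 05 BA 02 FF EC.

C3 14 2E 05 BA 02 FF EC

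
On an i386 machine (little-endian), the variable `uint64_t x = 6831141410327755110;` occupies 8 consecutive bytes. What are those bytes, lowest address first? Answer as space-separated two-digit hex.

66 F9 0B 75 EB 16 CD 5E

6831141410327755110 in hexadecimal, padded to 64 bits, is 0x5ECD16EB750BF966.
Split into bytes (most-significant first): 5E CD 16 EB 75 0B F9 66.
In little-endian order the low byte comes first in memory.
So at ascending addresses the bytes are 66 F9 0B 75 EB 16 CD 5E.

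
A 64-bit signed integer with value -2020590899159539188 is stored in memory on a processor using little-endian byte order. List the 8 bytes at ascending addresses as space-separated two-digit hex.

0C 62 35 63 48 6B F5 E3

Two's complement of -2020590899159539188 in 64 bits: 2020590899159539188 = 0x1C0A94B79CCA9DF4; invert → 0xE3F56B486335620B; add 1 → 0xE3F56B486335620C.
Split into bytes (most-significant first): E3 F5 6B 48 63 35 62 0C.
In little-endian order the low byte comes first in memory.
So at ascending addresses the bytes are 0C 62 35 63 48 6B F5 E3.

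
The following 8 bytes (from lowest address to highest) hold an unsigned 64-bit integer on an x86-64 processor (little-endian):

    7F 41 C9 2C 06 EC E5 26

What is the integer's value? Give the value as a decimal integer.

Little-endian stores the least-significant byte at the lowest address.
Reassemble most-significant byte first: 26 E5 EC 06 2C C9 41 7F → 0x26E5EC062CC9417F.
0x26E5EC062CC9417F = 2802905854373347711.

2802905854373347711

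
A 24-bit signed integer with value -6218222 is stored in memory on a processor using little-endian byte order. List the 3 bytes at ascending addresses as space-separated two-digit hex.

Two's complement of -6218222 in 24 bits: 6218222 = 0x5EE1EE; invert → 0xA11E11; add 1 → 0xA11E12.
Split into bytes (most-significant first): A1 1E 12.
Little-endian stores the least-significant byte at the lowest address.
So at ascending addresses the bytes are 12 1E A1.

12 1E A1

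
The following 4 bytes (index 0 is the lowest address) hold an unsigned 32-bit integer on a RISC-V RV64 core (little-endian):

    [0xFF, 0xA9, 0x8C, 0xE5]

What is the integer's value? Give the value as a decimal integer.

In little-endian order the low byte comes first in memory.
Reassemble most-significant byte first: E5 8C A9 FF → 0xE58CA9FF.
0xE58CA9FF = 3851201023.

3851201023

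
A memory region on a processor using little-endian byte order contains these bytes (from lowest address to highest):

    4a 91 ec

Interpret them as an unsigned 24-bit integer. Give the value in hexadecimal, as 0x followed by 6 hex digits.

Little-endian stores the least-significant byte at the lowest address.
Reassemble most-significant byte first: EC 91 4A → 0xEC914A.

0xEC914A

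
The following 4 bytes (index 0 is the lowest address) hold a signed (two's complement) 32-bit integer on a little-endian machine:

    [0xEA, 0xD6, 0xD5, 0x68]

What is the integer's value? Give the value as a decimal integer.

1758844650

Little-endian: lowest address holds the least-significant byte.
Reassemble most-significant byte first: 68 D5 D6 EA → 0x68D5D6EA.
0x68D5D6EA = 1758844650.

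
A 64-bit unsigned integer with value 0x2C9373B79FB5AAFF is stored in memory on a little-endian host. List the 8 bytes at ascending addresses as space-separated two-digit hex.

FF AA B5 9F B7 73 93 2C

Split into bytes (most-significant first): 2C 93 73 B7 9F B5 AA FF.
Little-endian: lowest address holds the least-significant byte.
So at ascending addresses the bytes are FF AA B5 9F B7 73 93 2C.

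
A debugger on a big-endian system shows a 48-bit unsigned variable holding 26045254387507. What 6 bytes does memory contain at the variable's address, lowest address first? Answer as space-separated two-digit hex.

17 B0 22 22 C7 33

26045254387507 in hexadecimal, padded to 48 bits, is 0x17B02222C733.
Split into bytes (most-significant first): 17 B0 22 22 C7 33.
Big-endian stores the most-significant byte at the lowest address.
So the memory order matches the most-significant-first order: 17 B0 22 22 C7 33.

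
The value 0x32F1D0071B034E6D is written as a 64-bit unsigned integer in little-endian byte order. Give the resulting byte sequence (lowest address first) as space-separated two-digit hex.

Split into bytes (most-significant first): 32 F1 D0 07 1B 03 4E 6D.
Little-endian: lowest address holds the least-significant byte.
So at ascending addresses the bytes are 6D 4E 03 1B 07 D0 F1 32.

6D 4E 03 1B 07 D0 F1 32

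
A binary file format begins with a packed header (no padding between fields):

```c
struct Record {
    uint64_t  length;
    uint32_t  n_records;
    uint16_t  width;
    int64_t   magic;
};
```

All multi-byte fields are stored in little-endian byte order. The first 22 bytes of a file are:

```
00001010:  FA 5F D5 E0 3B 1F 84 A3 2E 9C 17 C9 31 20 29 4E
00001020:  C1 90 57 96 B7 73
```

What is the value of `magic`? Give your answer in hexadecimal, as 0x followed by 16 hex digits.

0x73B7965790C14E29

`magic` follows `length` (8 B), `n_records` (4 B), `width` (2 B), so it starts at offset 8 + 4 + 2 = 14 and occupies 8 bytes.
Bytes at offsets 14..21: 29 4E C1 90 57 96 B7 73.
Little-endian: lowest address holds the least-significant byte.
Reassemble most-significant byte first: 73 B7 96 57 90 C1 4E 29 → 0x73B7965790C14E29.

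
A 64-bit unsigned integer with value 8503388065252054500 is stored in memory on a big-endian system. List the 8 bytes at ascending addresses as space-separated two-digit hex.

76 02 1A 64 78 A5 15 E4

8503388065252054500 in hexadecimal, padded to 64 bits, is 0x76021A6478A515E4.
Split into bytes (most-significant first): 76 02 1A 64 78 A5 15 E4.
Big-endian: lowest address holds the most-significant byte.
So the memory order matches the most-significant-first order: 76 02 1A 64 78 A5 15 E4.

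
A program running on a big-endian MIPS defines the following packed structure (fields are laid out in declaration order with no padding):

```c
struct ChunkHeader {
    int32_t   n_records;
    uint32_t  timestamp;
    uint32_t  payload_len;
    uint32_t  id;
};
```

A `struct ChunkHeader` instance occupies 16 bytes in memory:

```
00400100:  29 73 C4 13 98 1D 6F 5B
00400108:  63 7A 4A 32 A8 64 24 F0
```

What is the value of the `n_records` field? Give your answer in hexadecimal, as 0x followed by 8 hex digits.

0x2973C413

`n_records` is the first field, at byte offset 0, occupying 4 bytes.
Bytes at offsets 0..3: 29 73 C4 13.
In big-endian order the high byte comes first in memory.
The bytes are already most-significant first: 0x2973C413.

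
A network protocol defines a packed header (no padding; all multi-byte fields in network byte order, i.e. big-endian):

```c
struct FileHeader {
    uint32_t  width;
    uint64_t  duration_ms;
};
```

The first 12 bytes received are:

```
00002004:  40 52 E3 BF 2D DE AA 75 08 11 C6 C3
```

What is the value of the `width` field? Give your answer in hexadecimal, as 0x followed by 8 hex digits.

0x4052E3BF

`width` is the first field, at byte offset 0, occupying 4 bytes.
Bytes at offsets 0..3: 40 52 E3 BF.
Big-endian: lowest address holds the most-significant byte.
The bytes are already most-significant first: 0x4052E3BF.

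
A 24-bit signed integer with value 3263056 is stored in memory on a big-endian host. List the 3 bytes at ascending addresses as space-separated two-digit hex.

3263056 in hexadecimal, padded to 24 bits, is 0x31CA50.
Split into bytes (most-significant first): 31 CA 50.
Big-endian stores the most-significant byte at the lowest address.
So the memory order matches the most-significant-first order: 31 CA 50.

31 CA 50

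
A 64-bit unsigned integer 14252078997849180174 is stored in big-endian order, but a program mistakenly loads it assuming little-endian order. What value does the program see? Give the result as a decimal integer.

14252078997849180174 in 64-bit hexadecimal is 0xC5C98E56799B080E.
Stored big-endian, the bytes at ascending addresses are C5 C9 8E 56 79 9B 08 0E.
Read back as little-endian, the first byte is least significant, giving 0x0E089B79568EC9C5.
0x0E089B79568EC9C5 = 1011229061790222789.

1011229061790222789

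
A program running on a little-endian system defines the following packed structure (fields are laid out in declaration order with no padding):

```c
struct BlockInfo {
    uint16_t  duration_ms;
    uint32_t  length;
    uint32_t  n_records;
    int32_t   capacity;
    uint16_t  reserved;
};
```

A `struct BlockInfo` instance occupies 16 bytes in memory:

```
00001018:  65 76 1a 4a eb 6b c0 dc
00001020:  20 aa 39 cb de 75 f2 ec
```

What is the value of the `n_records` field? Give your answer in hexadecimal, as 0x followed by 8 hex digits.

0xAA20DCC0

`n_records` follows `duration_ms` (2 B), `length` (4 B), so it starts at offset 2 + 4 = 6 and occupies 4 bytes.
Bytes at offsets 6..9: C0 DC 20 AA.
Little-endian: lowest address holds the least-significant byte.
Reassemble most-significant byte first: AA 20 DC C0 → 0xAA20DCC0.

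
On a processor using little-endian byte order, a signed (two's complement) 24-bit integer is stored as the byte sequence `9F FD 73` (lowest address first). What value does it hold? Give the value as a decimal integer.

Little-endian: lowest address holds the least-significant byte.
Reassemble most-significant byte first: 73 FD 9F → 0x73FD9F.
0x73FD9F = 7601567.

7601567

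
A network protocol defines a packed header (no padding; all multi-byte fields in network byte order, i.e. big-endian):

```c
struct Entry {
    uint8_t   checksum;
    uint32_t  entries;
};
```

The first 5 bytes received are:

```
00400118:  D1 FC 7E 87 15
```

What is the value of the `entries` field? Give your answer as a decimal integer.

4236150549

`entries` follows `checksum` (1 byte), so it starts at byte offset 1 and occupies 4 bytes.
Bytes at offsets 1..4: FC 7E 87 15.
Big-endian stores the most-significant byte at the lowest address.
The bytes are already most-significant first: 0xFC7E8715.
0xFC7E8715 = 4236150549.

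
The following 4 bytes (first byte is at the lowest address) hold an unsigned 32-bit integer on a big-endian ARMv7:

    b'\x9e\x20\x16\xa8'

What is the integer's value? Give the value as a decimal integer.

Big-endian: lowest address holds the most-significant byte.
The bytes are already most-significant first: 0x9E2016A8.
0x9E2016A8 = 2652903080.

2652903080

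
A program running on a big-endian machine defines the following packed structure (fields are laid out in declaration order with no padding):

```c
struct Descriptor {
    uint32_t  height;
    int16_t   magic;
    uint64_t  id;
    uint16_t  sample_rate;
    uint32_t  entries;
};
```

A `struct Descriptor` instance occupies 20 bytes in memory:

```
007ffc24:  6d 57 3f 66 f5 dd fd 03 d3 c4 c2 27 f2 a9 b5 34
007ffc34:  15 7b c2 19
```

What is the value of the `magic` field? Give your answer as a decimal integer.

-2595

`magic` follows `height` (4 bytes), so it starts at byte offset 4 and occupies 2 bytes.
Bytes at offsets 4..5: F5 DD.
Big-endian: lowest address holds the most-significant byte.
The bytes are already most-significant first: 0xF5DD.
Top bit is set, so as a signed 16-bit value this is 0xF5DD − 2^16 = -2595.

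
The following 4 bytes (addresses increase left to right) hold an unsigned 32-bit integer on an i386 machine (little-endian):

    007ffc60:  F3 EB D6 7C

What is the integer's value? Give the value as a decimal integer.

Little-endian: lowest address holds the least-significant byte.
Reassemble most-significant byte first: 7C D6 EB F3 → 0x7CD6EBF3.
0x7CD6EBF3 = 2094459891.

2094459891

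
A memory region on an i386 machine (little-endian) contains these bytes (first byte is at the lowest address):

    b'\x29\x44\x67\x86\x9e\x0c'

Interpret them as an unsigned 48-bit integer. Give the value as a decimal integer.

13874999280681

Little-endian stores the least-significant byte at the lowest address.
Reassemble most-significant byte first: 0C 9E 86 67 44 29 → 0x0C9E86674429.
0x0C9E86674429 = 13874999280681.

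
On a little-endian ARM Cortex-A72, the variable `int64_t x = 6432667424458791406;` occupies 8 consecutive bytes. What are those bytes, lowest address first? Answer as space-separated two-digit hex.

6432667424458791406 in hexadecimal, padded to 64 bits, is 0x59456CF0D917D9EE.
Split into bytes (most-significant first): 59 45 6C F0 D9 17 D9 EE.
Little-endian: lowest address holds the least-significant byte.
So at ascending addresses the bytes are EE D9 17 D9 F0 6C 45 59.

EE D9 17 D9 F0 6C 45 59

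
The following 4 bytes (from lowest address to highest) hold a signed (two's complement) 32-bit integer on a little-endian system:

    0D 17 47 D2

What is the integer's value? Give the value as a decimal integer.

-767092979

In little-endian order the low byte comes first in memory.
Reassemble most-significant byte first: D2 47 17 0D → 0xD247170D.
Top bit is set, so as a signed 32-bit value this is 0xD247170D − 2^32 = -767092979.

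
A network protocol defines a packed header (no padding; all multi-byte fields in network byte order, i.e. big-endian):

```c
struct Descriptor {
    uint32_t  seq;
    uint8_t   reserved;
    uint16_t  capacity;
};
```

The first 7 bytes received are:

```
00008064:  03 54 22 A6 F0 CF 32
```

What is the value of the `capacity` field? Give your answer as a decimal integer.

`capacity` follows `seq` (4 B), `reserved` (1 B), so it starts at offset 4 + 1 = 5 and occupies 2 bytes.
Bytes at offsets 5..6: CF 32.
Big-endian stores the most-significant byte at the lowest address.
The bytes are already most-significant first: 0xCF32.
0xCF32 = 53042.

53042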